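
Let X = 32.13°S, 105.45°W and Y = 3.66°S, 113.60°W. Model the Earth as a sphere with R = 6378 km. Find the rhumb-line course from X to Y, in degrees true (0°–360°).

Meridional parts: M(φ₁)=-0.5927, M(φ₂)=-0.0639 → ΔM = +0.5288;  Δλ = -0.1422 rad
tan C = Δλ / ΔM = -0.2690 → C = 344.94°

344.9°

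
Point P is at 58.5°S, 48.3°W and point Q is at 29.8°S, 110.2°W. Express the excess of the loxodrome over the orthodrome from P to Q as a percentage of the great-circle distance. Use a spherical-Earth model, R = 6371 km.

2.6%

Great circle: σ = 0.8798 rad → d_gc = Rσ = 5605.3 km
Rhumb: Δφ = +0.5009, Δλ = -1.0804, Δψ = +0.7205, q = Δφ/Δψ = 0.6953 → d_rh = R√(Δφ²+q²Δλ²) = 5751.9 km
Excess = (5751.9 − 5605.3) / 5605.3 = 146.6 / 5605.3 = 2.62% ≈ 2.6%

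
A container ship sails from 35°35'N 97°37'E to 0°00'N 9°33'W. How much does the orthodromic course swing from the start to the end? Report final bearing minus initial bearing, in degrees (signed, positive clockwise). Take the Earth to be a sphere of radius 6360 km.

Initial bearing θ₁ = atan2(sin Δλ cos φ₂, cos φ₁ sin φ₂ − sin φ₁ cos φ₂ cos Δλ) = 280.19°
Final bearing θ₂ = (initial bearing from the destination back to the start) + 180° = 233.17°
Δθ = θ₂ − θ₁ = -47.0°

-47.0°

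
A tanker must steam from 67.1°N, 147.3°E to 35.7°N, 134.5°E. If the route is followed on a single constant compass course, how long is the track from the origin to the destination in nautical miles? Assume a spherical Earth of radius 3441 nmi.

Rhumb course C = atan2(Δλ, Δψ) with Δψ = ln[tan(π/4+φ₂/2)/tan(π/4+φ₁/2)] = -0.9290, Δλ = -0.2234 → C = 193.52°
d = R·|Δφ| / |cos C| = 3441·0.54803 / 0.97228 = 1940 nmi

1940 nmi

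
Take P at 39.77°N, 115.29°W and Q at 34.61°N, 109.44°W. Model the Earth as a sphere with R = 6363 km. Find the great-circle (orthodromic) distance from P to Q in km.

772 km

cos σ = sin φ₁ sin φ₂ + cos φ₁ cos φ₂ cos Δλ
      = sin(39.77°)sin(34.61°) + cos(39.77°)cos(34.61°)cos(5.85°) = 0.9927
σ = 6.950° → d = Rσ = 6363·0.12129 = 772 km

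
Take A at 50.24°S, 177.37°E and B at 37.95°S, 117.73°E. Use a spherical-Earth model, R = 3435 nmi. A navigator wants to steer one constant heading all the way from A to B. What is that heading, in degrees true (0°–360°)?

Δψ = ln[tan(π/4+φ₂/2)/tan(π/4+φ₁/2)] = +0.3003
Δλ = -1.0409 rad (taken the short way round)
course = atan2(Δλ, Δψ) = 286.09°

286.1°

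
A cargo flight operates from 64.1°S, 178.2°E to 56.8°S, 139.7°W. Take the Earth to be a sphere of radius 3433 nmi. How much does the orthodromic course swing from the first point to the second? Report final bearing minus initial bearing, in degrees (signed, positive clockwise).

Initial bearing θ₁ = atan2(sin Δλ cos φ₂, cos φ₁ sin φ₂ − sin φ₁ cos φ₂ cos Δλ) = 90.00°
Final bearing θ₂ = (initial bearing from the destination back to the start) + 180° = 52.91°
Δθ = θ₂ − θ₁ = -37.1°

-37.1°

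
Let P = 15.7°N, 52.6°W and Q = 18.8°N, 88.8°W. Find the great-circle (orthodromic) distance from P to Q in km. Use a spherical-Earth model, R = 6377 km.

cos σ = sin φ₁ sin φ₂ + cos φ₁ cos φ₂ cos Δλ
      = sin(15.70°)sin(18.80°) + cos(15.70°)cos(18.80°)cos(-36.20°) = 0.8226
σ = 34.653° → d = Rσ = 6377·0.60480 = 3857 km

3857 km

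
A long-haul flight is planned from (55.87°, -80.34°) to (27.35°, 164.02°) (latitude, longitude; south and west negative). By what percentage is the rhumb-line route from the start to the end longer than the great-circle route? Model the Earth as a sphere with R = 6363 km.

Great circle: σ = 1.4054 rad → d_gc = Rσ = 8942.5 km
Rhumb: Δφ = -0.4978, Δλ = -2.0183, Δψ = -0.6844, q = Δφ/Δψ = 0.7273 → d_rh = R√(Δφ²+q²Δλ²) = 9862.5 km
Excess = (9862.5 − 8942.5) / 8942.5 = 920.0 / 8942.5 = 10.29% ≈ 10.3%

10.3%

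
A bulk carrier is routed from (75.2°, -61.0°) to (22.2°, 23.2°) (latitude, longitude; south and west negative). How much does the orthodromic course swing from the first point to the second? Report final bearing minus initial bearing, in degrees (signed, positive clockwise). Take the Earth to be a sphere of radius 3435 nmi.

Initial bearing θ₁ = atan2(sin Δλ cos φ₂, cos φ₁ sin φ₂ − sin φ₁ cos φ₂ cos Δλ) = 89.62°
Final bearing θ₂ = (initial bearing from the destination back to the start) + 180° = 163.98°
Δθ = θ₂ − θ₁ = +74.4°

+74.4°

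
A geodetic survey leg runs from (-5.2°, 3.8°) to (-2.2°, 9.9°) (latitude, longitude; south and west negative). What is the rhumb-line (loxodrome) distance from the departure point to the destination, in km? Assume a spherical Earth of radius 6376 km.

755 km

Rhumb course C = atan2(Δλ, Δψ) with Δψ = ln[tan(π/4+φ₂/2)/tan(π/4+φ₁/2)] = +0.0525, Δλ = +0.1065 → C = 63.76°
d = R·|Δφ| / |cos C| = 6376·0.05236 / 0.44210 = 755 km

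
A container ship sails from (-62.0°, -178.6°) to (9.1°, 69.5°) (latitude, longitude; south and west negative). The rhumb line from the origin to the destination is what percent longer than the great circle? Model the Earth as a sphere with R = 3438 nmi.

Great circle: σ = 1.8887 rad → d_gc = Rσ = 6493.3 nmi
Rhumb: Δφ = +1.2409, Δλ = -1.9530, Δψ = +1.5485, q = Δφ/Δψ = 0.8014 → d_rh = R√(Δφ²+q²Δλ²) = 6867.0 nmi
Excess = (6867.0 − 6493.3) / 6493.3 = 373.7 / 6493.3 = 5.76% ≈ 5.8%

5.8%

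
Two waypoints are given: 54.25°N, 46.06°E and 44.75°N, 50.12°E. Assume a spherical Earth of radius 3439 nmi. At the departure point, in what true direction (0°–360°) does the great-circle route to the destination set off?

162.9°

N = sin Δλ·cos φ₂ = +0.0503;  D = cos φ₁ sin φ₂ − sin φ₁ cos φ₂ cos Δλ = -0.1636
initial course = atan2(N, D) = 162.92°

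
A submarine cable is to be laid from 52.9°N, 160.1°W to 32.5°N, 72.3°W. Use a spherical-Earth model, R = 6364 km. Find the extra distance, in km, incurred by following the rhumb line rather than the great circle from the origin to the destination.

378 km

Great circle: cos σ = sin φ₁ sin φ₂ + cos φ₁ cos φ₂ cos Δλ,  σ = 1.1062 rad → d_gc = 7039.8 km
Rhumb line: Δψ = -0.4916, q = Δφ/Δψ = 0.7243, d_rh = R√(Δφ²+q²Δλ²) = 7417.9 km
Excess = 7417.9 − 7039.8 = 378.1 ≈ 378 km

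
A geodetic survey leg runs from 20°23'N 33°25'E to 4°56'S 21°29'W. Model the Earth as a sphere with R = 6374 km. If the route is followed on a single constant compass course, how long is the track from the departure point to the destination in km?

Δψ = ln[tan(π/4+φ₂/2)/tan(π/4+φ₁/2)] = -0.4497;  Δφ = -0.4419 rad,  Δλ = -0.9582 rad
q = Δφ/Δψ = 0.9825
d = R·√(Δφ² + q²Δλ²) = 6374·1.03998 = 6629 km

6629 km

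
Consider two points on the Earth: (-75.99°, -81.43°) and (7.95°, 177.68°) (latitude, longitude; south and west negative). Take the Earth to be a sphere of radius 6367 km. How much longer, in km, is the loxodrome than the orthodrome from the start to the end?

Great circle: cos σ = sin φ₁ sin φ₂ + cos φ₁ cos φ₂ cos Δλ,  σ = 1.7513 rad → d_gc = 11150.3 km
Rhumb line: Δψ = +2.2358, q = Δφ/Δψ = 0.6553, d_rh = R√(Δφ²+q²Δλ²) = 11873.4 km
Excess = 11873.4 − 11150.3 = 723.1 ≈ 723 km

723 km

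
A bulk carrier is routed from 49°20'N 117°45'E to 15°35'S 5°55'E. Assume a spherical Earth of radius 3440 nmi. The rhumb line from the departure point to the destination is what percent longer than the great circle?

2.8%

Great circle: σ = 2.0233 rad → d_gc = Rσ = 6960.1 nmi
Rhumb: Δφ = -1.1330, Δλ = -1.9519, Δψ = -1.2681, q = Δφ/Δψ = 0.8935 → d_rh = R√(Δφ²+q²Δλ²) = 7154.0 nmi
Excess = (7154.0 − 6960.1) / 6960.1 = 193.9 / 6960.1 = 2.79% ≈ 2.8%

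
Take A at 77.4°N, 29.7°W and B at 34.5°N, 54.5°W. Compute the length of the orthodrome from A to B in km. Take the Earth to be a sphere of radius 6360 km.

Haversine: a = sin²(Δφ/2)+cos φ₁ cos φ₂ sin²(Δλ/2) = 0.14202;  σ = 2·atan2(√a,√(1−a))
σ = 44.278° → d = Rσ = 6360·0.77279 = 4915 km

4915 km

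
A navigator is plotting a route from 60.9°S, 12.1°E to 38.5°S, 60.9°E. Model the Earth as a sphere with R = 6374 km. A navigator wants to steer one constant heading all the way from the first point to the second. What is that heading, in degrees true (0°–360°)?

Δψ = ln[tan(π/4+φ₂/2)/tan(π/4+φ₁/2)] = +0.6197
Δλ = +0.8517 rad (taken the short way round)
course = atan2(Δλ, Δψ) = 53.96°

54.0°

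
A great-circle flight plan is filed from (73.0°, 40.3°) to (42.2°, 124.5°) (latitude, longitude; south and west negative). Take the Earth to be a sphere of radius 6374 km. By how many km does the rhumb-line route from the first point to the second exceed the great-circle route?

381 km

Great circle: cos σ = sin φ₁ sin φ₂ + cos φ₁ cos φ₂ cos Δλ,  σ = 0.8443 rad → d_gc = 5381.5 km
Rhumb line: Δψ = -1.0869, q = Δφ/Δψ = 0.4946, d_rh = R√(Δφ²+q²Δλ²) = 5762.1 km
Excess = 5762.1 − 5381.5 = 380.6 ≈ 381 km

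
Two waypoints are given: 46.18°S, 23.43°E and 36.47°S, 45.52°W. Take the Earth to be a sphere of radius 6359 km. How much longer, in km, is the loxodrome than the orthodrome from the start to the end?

Great circle: cos σ = sin φ₁ sin φ₂ + cos φ₁ cos φ₂ cos Δλ,  σ = 0.8907 rad → d_gc = 5664.0 km
Rhumb line: Δψ = +0.2264, q = Δφ/Δψ = 0.7487, d_rh = R√(Δφ²+q²Δλ²) = 5829.7 km
Excess = 5829.7 − 5664.0 = 165.7 ≈ 166 km

166 km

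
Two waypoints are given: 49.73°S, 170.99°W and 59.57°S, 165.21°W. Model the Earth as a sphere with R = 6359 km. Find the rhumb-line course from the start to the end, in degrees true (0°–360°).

161.3°

Meridional parts: M(φ₁)=-1.0034, M(φ₂)=-1.3020 → ΔM = -0.2987;  Δλ = +0.1009 rad
tan C = Δλ / ΔM = -0.3378 → C = 161.34°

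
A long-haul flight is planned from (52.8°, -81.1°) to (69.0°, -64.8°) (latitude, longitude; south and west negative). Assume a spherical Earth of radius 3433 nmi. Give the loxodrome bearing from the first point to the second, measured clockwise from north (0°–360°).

Meridional parts: M(φ₁)=+1.0890, M(φ₂)=+1.6856 → ΔM = +0.5965;  Δλ = +0.2845 rad
tan C = Δλ / ΔM = +0.4769 → C = 25.50°

25.5°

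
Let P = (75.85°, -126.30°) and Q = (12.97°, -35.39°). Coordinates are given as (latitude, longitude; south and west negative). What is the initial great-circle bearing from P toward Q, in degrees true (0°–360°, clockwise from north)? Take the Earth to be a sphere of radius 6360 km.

θ = atan2( sin Δλ·cos φ₂ ,  cos φ₁ sin φ₂ − sin φ₁ cos φ₂ cos Δλ )
  = atan2(+0.9744, +0.0699) = 85.90°

85.9°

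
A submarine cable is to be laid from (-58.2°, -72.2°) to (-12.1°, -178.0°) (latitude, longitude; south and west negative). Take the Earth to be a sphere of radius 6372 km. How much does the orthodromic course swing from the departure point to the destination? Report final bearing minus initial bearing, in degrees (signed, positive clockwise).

At departure: θ₁ = atan2(sin Δλ cos φ₂, cos φ₁ sin φ₂ − sin φ₁ cos φ₂ cos Δλ) = 250.31°
At arrival: θ₂ = atan2(sin Δλ cos φ₁, −cos φ₂ sin φ₁ + sin φ₂ cos φ₁ cos Δλ) = 329.51°
Δθ = θ₂ − θ₁ = +79.2°

+79.2°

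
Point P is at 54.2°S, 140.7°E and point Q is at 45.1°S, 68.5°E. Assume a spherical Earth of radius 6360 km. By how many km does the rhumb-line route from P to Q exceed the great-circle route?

Great circle: cos σ = sin φ₁ sin φ₂ + cos φ₁ cos φ₂ cos Δλ,  σ = 0.7944 rad → d_gc = 5052.2 km
Rhumb line: Δψ = +0.2463, q = Δφ/Δψ = 0.6449, d_rh = R√(Δφ²+q²Δλ²) = 5266.1 km
Excess = 5266.1 − 5052.2 = 213.9 ≈ 214 km

214 km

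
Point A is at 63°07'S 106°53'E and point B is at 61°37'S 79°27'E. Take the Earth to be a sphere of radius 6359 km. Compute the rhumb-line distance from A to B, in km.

1422 km

Δψ = ln[tan(π/4+φ₂/2)/tan(π/4+φ₁/2)] = +0.0565;  Δφ = +0.0262 rad,  Δλ = -0.4788 rad
q = Δφ/Δψ = 0.4637
d = R·√(Δφ² + q²Δλ²) = 6359·0.22356 = 1422 km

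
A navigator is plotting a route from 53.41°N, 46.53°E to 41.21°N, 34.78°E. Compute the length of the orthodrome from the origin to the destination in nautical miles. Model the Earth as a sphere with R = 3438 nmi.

872 nmi

Haversine: a = sin²(Δφ/2)+cos φ₁ cos φ₂ sin²(Δλ/2) = 0.01599;  σ = 2·atan2(√a,√(1−a))
σ = 14.529° → d = Rσ = 3438·0.25359 = 872 nmi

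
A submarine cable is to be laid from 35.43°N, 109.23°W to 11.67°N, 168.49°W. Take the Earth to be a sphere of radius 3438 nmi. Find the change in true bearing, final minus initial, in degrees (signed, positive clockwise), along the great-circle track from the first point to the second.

Initial bearing θ₁ = atan2(sin Δλ cos φ₂, cos φ₁ sin φ₂ − sin φ₁ cos φ₂ cos Δλ) = 261.53°
Final bearing θ₂ = (initial bearing from the destination back to the start) + 180° = 235.38°
Δθ = θ₂ − θ₁ = -26.1°

-26.1°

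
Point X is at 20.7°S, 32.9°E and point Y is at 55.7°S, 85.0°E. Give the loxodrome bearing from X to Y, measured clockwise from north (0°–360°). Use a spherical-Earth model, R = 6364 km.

131.6°

Meridional parts: M(φ₁)=-0.3694, M(φ₂)=-1.1757 → ΔM = -0.8063;  Δλ = +0.9093 rad
tan C = Δλ / ΔM = -1.1277 → C = 131.56°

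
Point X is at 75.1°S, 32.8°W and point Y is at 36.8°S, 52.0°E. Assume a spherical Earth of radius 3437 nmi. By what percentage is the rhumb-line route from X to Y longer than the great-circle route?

Great circle: σ = 0.9304 rad → d_gc = Rσ = 3197.7 nmi
Rhumb: Δφ = +0.6685, Δλ = +1.4800, Δψ = +1.3427, q = Δφ/Δψ = 0.4978 → d_rh = R√(Δφ²+q²Δλ²) = 3419.3 nmi
Excess = (3419.3 − 3197.7) / 3197.7 = 221.6 / 3197.7 = 6.93% ≈ 6.9%

6.9%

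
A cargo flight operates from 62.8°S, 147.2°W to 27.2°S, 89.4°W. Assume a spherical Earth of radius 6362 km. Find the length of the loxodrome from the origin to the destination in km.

5847 km

Rhumb course C = atan2(Δλ, Δψ) with Δψ = ln[tan(π/4+φ₂/2)/tan(π/4+φ₁/2)] = +0.9255, Δλ = +1.0088 → C = 47.47°
d = R·|Δφ| / |cos C| = 6362·0.62134 / 0.67602 = 5847 km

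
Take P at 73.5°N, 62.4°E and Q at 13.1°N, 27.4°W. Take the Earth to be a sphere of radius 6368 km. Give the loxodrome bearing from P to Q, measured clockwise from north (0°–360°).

222.7°

Meridional parts: M(φ₁)=+1.9311, M(φ₂)=+0.2307 → ΔM = -1.7004;  Δλ = -1.5673 rad
tan C = Δλ / ΔM = +0.9217 → C = 222.67°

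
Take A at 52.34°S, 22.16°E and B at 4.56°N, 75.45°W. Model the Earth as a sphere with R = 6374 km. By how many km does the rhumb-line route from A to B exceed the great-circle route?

Great circle: cos σ = sin φ₁ sin φ₂ + cos φ₁ cos φ₂ cos Δλ,  σ = 1.7149 rad → d_gc = 10930.7 km
Rhumb line: Δψ = +1.1555, q = Δφ/Δψ = 0.8594, d_rh = R√(Δφ²+q²Δλ²) = 11276.7 km
Excess = 11276.7 − 10930.7 = 346.0 ≈ 346 km

346 km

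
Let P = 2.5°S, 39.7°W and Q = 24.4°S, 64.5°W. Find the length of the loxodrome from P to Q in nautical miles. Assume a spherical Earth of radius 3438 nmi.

1948 nmi

Rhumb course C = atan2(Δλ, Δψ) with Δψ = ln[tan(π/4+φ₂/2)/tan(π/4+φ₁/2)] = -0.3957, Δλ = -0.4328 → C = 227.57°
d = R·|Δφ| / |cos C| = 3438·0.38223 / 0.67473 = 1948 nmi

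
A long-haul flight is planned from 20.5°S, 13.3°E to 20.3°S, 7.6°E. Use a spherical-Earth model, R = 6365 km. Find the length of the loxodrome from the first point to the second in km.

594 km

Δψ = ln[tan(π/4+φ₂/2)/tan(π/4+φ₁/2)] = +0.0037;  Δφ = +0.0035 rad,  Δλ = -0.0995 rad
q = Δφ/Δψ = 0.9373
d = R·√(Δφ² + q²Δλ²) = 6365·0.09331 = 594 km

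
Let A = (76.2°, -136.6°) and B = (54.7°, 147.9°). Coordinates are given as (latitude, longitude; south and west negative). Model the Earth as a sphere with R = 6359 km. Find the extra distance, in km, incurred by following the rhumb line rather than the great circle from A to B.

238 km

Great circle: cos σ = sin φ₁ sin φ₂ + cos φ₁ cos φ₂ cos Δλ,  σ = 0.5969 rad → d_gc = 3795.6 km
Rhumb line: Δψ = -0.9667, q = Δφ/Δψ = 0.3882, d_rh = R√(Δφ²+q²Δλ²) = 4034.0 km
Excess = 4034.0 − 3795.6 = 238.4 ≈ 238 km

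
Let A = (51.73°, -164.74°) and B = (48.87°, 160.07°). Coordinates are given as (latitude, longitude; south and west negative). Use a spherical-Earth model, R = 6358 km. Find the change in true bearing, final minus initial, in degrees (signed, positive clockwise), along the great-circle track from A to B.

-27.4°

At departure: θ₁ = atan2(sin Δλ cos φ₂, cos φ₁ sin φ₂ − sin φ₁ cos φ₂ cos Δλ) = 276.69°
At arrival: θ₂ = atan2(sin Δλ cos φ₁, −cos φ₂ sin φ₁ + sin φ₂ cos φ₁ cos Δλ) = 249.26°
Δθ = θ₂ − θ₁ = -27.4°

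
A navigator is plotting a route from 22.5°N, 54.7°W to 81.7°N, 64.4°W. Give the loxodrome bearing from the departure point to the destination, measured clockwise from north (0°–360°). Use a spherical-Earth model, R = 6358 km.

355.6°

Meridional parts: M(φ₁)=+0.4032, M(φ₂)=+2.6234 → ΔM = +2.2202;  Δλ = -0.1693 rad
tan C = Δλ / ΔM = -0.0763 → C = 355.64°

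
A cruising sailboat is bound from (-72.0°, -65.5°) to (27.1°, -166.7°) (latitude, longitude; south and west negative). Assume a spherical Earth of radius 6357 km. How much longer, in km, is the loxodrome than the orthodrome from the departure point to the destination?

Great circle: cos σ = sin φ₁ sin φ₂ + cos φ₁ cos φ₂ cos Δλ,  σ = 2.0791 rad → d_gc = 13216.7 km
Rhumb line: Δψ = +2.3344, q = Δφ/Δψ = 0.7409, d_rh = R√(Δφ²+q²Δλ²) = 13787.8 km
Excess = 13787.8 − 13216.7 = 571.1 ≈ 571 km

571 km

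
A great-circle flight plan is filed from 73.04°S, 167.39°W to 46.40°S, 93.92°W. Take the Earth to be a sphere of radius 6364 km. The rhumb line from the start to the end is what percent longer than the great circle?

5.5%

Great circle: σ = 0.7229 rad → d_gc = Rσ = 4600.3 km
Rhumb: Δφ = +0.4650, Δλ = +1.2823, Δψ = +0.9868, q = Δφ/Δψ = 0.4712 → d_rh = R√(Δφ²+q²Δλ²) = 4851.7 km
Excess = (4851.7 − 4600.3) / 4600.3 = 251.4 / 4600.3 = 5.46% ≈ 5.5%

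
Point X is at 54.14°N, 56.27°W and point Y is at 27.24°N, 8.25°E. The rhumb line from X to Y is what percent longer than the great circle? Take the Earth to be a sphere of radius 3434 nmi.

Great circle: σ = 0.9335 rad → d_gc = Rσ = 3205.7 nmi
Rhumb: Δφ = -0.4695, Δλ = +1.1261, Δψ = -0.6339, q = Δφ/Δψ = 0.7406 → d_rh = R√(Δφ²+q²Δλ²) = 3286.6 nmi
Excess = (3286.6 − 3205.7) / 3205.7 = 80.9 / 3205.7 = 2.52% ≈ 2.5%

2.5%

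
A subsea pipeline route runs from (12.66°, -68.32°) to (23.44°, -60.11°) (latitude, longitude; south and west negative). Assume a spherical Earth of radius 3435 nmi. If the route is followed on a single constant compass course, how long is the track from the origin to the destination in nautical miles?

797 nmi

Rhumb course C = atan2(Δλ, Δψ) with Δψ = ln[tan(π/4+φ₂/2)/tan(π/4+φ₁/2)] = +0.1982, Δλ = +0.1433 → C = 35.86°
d = R·|Δφ| / |cos C| = 3435·0.18815 / 0.81045 = 797 nmi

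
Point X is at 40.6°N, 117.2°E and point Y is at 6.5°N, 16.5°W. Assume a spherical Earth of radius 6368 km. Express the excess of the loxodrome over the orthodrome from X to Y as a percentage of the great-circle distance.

Great circle: σ = 2.0348 rad → d_gc = Rσ = 12957.6 km
Rhumb: Δφ = -0.5952, Δλ = -2.3335, Δψ = -0.6629, q = Δφ/Δψ = 0.8977 → d_rh = R√(Δφ²+q²Δλ²) = 13868.1 km
Excess = (13868.1 − 12957.6) / 12957.6 = 910.5 / 12957.6 = 7.03% ≈ 7.0%

7.0%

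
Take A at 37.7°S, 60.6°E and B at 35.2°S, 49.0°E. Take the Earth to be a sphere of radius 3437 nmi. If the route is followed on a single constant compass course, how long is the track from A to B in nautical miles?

579 nmi

Δψ = ln[tan(π/4+φ₂/2)/tan(π/4+φ₁/2)] = +0.0543;  Δφ = +0.0436 rad,  Δλ = -0.2025 rad
q = Δφ/Δψ = 0.8042
d = R·√(Δφ² + q²Δλ²) = 3437·0.16857 = 579 nmi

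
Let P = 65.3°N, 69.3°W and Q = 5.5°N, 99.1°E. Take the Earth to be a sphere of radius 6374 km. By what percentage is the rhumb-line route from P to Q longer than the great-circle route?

26.3%

Great circle: σ = 1.8969 rad → d_gc = Rσ = 12091.0 km
Rhumb: Δφ = -1.0437, Δλ = +2.9391, Δψ = -1.4228, q = Δφ/Δψ = 0.7336 → d_rh = R√(Δφ²+q²Δλ²) = 15268.3 km
Excess = (15268.3 − 12091.0) / 12091.0 = 3177.3 / 12091.0 = 26.28% ≈ 26.3%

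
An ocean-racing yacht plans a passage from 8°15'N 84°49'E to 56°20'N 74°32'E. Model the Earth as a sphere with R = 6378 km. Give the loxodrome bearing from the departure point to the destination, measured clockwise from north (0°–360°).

350.3°

Δψ = ln[tan(π/4+φ₂/2)/tan(π/4+φ₁/2)] = +1.0510
Δλ = -0.1795 rad (taken the short way round)
course = atan2(Δλ, Δψ) = 350.31°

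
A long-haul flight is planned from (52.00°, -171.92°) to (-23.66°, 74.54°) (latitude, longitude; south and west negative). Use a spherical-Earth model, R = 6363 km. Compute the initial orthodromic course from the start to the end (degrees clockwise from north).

272.8°

N = sin Δλ·cos φ₂ = -0.8397;  D = cos φ₁ sin φ₂ − sin φ₁ cos φ₂ cos Δλ = +0.0412
initial course = atan2(N, D) = 272.81°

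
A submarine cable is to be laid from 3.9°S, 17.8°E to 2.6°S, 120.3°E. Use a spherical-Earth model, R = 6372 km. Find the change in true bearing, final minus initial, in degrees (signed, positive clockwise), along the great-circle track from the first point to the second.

-8.1°

Initial bearing θ₁ = atan2(sin Δλ cos φ₂, cos φ₁ sin φ₂ − sin φ₁ cos φ₂ cos Δλ) = 93.52°
Final bearing θ₂ = (initial bearing from the destination back to the start) + 180° = 85.44°
Δθ = θ₂ − θ₁ = -8.1°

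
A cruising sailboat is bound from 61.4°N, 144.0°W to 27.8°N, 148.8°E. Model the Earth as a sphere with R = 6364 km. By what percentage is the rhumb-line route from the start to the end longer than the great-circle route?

3.2%

Great circle: σ = 0.9599 rad → d_gc = Rσ = 6109.1 km
Rhumb: Δφ = -0.5864, Δλ = -1.1729, Δψ = -0.8615, q = Δφ/Δψ = 0.6807 → d_rh = R√(Δφ²+q²Δλ²) = 6304.5 km
Excess = (6304.5 − 6109.1) / 6109.1 = 195.4 / 6109.1 = 3.20% ≈ 3.2%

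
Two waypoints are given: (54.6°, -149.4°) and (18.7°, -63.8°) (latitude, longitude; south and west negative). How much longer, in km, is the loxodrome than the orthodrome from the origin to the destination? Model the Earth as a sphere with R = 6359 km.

Great circle: cos σ = sin φ₁ sin φ₂ + cos φ₁ cos φ₂ cos Δλ,  σ = 1.2625 rad → d_gc = 8028.2 km
Rhumb line: Δψ = -0.8098, q = Δφ/Δψ = 0.7737, d_rh = R√(Δφ²+q²Δλ²) = 8361.2 km
Excess = 8361.2 − 8028.2 = 333.0 ≈ 333 km

333 km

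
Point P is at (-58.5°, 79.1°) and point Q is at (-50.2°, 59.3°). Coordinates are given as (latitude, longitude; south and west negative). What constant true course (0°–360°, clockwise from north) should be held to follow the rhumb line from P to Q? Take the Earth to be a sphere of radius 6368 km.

305.8°

Δψ = ln[tan(π/4+φ₂/2)/tan(π/4+φ₁/2)] = +0.2496
Δλ = -0.3456 rad (taken the short way round)
course = atan2(Δλ, Δψ) = 305.84°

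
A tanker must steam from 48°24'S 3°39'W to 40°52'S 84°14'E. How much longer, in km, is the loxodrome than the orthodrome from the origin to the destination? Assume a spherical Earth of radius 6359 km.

375 km

Great circle: cos σ = sin φ₁ sin φ₂ + cos φ₁ cos φ₂ cos Δλ,  σ = 1.0381 rad → d_gc = 6601.5 km
Rhumb line: Δψ = +0.1852, q = Δφ/Δψ = 0.7101, d_rh = R√(Δφ²+q²Δλ²) = 6976.5 km
Excess = 6976.5 − 6601.5 = 375.0 ≈ 375 km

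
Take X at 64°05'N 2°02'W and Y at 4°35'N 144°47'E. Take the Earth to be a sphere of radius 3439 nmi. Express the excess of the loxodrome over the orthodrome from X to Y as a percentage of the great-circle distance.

16.7%

Great circle: σ = 1.8679 rad → d_gc = Rσ = 6423.7 nmi
Rhumb: Δφ = -1.0385, Δλ = +2.5624, Δψ = -1.3892, q = Δφ/Δψ = 0.7476 → d_rh = R√(Δφ²+q²Δλ²) = 7493.4 nmi
Excess = (7493.4 − 6423.7) / 6423.7 = 1069.7 / 6423.7 = 16.652% ≈ 16.7%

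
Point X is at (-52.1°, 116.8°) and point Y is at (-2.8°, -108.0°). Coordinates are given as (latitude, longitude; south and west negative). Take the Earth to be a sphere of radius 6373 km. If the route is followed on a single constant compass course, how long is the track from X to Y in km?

Rhumb course C = atan2(Δλ, Δψ) with Δψ = ln[tan(π/4+φ₂/2)/tan(π/4+φ₁/2)] = +1.0201, Δλ = +2.3597 → C = 66.62°
d = R·|Δφ| / |cos C| = 6373·0.86045 / 0.39682 = 13819 km

13819 km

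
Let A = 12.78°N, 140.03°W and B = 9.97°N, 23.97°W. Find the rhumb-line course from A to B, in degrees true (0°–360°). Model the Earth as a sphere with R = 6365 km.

91.4°

Δψ = ln[tan(π/4+φ₂/2)/tan(π/4+φ₁/2)] = -0.0500
Δλ = +2.0256 rad (taken the short way round)
course = atan2(Δλ, Δψ) = 91.41°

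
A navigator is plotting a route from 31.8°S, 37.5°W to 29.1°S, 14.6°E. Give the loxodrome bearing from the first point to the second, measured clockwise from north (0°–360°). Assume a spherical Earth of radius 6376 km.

86.6°

Δψ = ln[tan(π/4+φ₂/2)/tan(π/4+φ₁/2)] = +0.0547
Δλ = +0.9093 rad (taken the short way round)
course = atan2(Δλ, Δψ) = 86.56°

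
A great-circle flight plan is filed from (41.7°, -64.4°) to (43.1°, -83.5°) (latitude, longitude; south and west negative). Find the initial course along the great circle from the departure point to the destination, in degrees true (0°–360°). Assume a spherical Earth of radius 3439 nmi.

282.1°

N = sin Δλ·cos φ₂ = -0.2389;  D = cos φ₁ sin φ₂ − sin φ₁ cos φ₂ cos Δλ = +0.0512
initial course = atan2(N, D) = 282.09°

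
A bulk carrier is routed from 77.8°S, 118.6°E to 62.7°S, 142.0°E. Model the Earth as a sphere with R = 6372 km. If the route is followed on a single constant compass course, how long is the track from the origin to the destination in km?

1876 km

Δψ = ln[tan(π/4+φ₂/2)/tan(π/4+φ₁/2)] = +0.8208;  Δφ = +0.2635 rad,  Δλ = +0.4084 rad
q = Δφ/Δψ = 0.3211
d = R·√(Δφ² + q²Δλ²) = 6372·0.29436 = 1876 km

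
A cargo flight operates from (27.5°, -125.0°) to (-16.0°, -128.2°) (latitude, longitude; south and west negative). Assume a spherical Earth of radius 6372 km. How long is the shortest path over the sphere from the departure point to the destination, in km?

4850 km

cos σ = sin φ₁ sin φ₂ + cos φ₁ cos φ₂ cos Δλ
      = sin(27.50°)sin(-16.00°) + cos(27.50°)cos(-16.00°)cos(-3.20°) = 0.7240
σ = 43.611° → d = Rσ = 6372·0.76115 = 4850 km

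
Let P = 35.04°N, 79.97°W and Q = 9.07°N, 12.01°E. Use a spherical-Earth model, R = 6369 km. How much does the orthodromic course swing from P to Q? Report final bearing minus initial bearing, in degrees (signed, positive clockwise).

At departure: θ₁ = atan2(sin Δλ cos φ₂, cos φ₁ sin φ₂ − sin φ₁ cos φ₂ cos Δλ) = 81.43°
At arrival: θ₂ = atan2(sin Δλ cos φ₁, −cos φ₂ sin φ₁ + sin φ₂ cos φ₁ cos Δλ) = 124.93°
Δθ = θ₂ − θ₁ = +43.5°

+43.5°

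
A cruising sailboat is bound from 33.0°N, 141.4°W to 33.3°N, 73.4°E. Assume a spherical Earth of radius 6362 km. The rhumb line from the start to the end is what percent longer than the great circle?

Great circle: σ = 1.8510 rad → d_gc = Rσ = 11776.2 km
Rhumb: Δφ = +0.0052, Δλ = -2.5342, Δψ = +0.0063, q = Δφ/Δψ = 0.8372 → d_rh = R√(Δφ²+q²Δλ²) = 13498.6 km
Excess = (13498.6 − 11776.2) / 11776.2 = 1722.4 / 11776.2 = 14.63% ≈ 14.6%

14.6%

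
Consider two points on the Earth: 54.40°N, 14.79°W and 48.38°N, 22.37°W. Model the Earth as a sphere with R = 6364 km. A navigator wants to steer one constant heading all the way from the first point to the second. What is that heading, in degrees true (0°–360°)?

Δψ = ln[tan(π/4+φ₂/2)/tan(π/4+φ₁/2)] = -0.1687
Δλ = -0.1323 rad (taken the short way round)
course = atan2(Δλ, Δψ) = 218.10°

218.1°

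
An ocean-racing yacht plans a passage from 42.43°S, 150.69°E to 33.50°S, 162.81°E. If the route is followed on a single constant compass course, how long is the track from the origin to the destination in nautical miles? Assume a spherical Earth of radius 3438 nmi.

784 nmi

Rhumb course C = atan2(Δλ, Δψ) with Δψ = ln[tan(π/4+φ₂/2)/tan(π/4+φ₁/2)] = +0.1981, Δλ = +0.2115 → C = 46.87°
d = R·|Δφ| / |cos C| = 3438·0.15586 / 0.68362 = 784 nmi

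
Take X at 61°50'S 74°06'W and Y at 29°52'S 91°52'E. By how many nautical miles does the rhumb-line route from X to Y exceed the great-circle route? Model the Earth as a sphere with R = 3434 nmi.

1658 nmi

Great circle: cos σ = sin φ₁ sin φ₂ + cos φ₁ cos φ₂ cos Δλ,  σ = 1.5289 rad → d_gc = 5250.2 nmi
Rhumb line: Δψ = +0.8362, q = Δφ/Δψ = 0.6672, d_rh = R√(Δφ²+q²Δλ²) = 6908.0 nmi
Excess = 6908.0 − 5250.2 = 1657.8 ≈ 1658 nmi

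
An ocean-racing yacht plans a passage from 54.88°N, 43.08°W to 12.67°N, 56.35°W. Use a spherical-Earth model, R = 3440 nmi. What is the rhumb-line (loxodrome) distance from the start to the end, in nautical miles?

2612 nmi

Rhumb course C = atan2(Δλ, Δψ) with Δψ = ln[tan(π/4+φ₂/2)/tan(π/4+φ₁/2)] = -0.9276, Δλ = -0.2316 → C = 194.02°
d = R·|Δφ| / |cos C| = 3440·0.73670 / 0.97022 = 2612 nmi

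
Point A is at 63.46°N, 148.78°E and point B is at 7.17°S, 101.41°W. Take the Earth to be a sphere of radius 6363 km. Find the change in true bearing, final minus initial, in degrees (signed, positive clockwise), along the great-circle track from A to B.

+78.9°

At departure: θ₁ = atan2(sin Δλ cos φ₂, cos φ₁ sin φ₂ − sin φ₁ cos φ₂ cos Δλ) = 75.29°
At arrival: θ₂ = atan2(sin Δλ cos φ₁, −cos φ₂ sin φ₁ + sin φ₂ cos φ₁ cos Δλ) = 154.18°
Δθ = θ₂ − θ₁ = +78.9°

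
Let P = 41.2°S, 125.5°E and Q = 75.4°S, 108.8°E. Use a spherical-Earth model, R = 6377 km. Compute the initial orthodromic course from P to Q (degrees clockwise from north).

θ = atan2( sin Δλ·cos φ₂ ,  cos φ₁ sin φ₂ − sin φ₁ cos φ₂ cos Δλ )
  = atan2(-0.0724, -0.5691) = 187.25°

187.3°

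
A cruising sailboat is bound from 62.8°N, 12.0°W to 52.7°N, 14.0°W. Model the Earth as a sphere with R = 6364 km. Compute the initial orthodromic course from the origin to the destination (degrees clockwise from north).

186.9°

N = sin Δλ·cos φ₂ = -0.0211;  D = cos φ₁ sin φ₂ − sin φ₁ cos φ₂ cos Δλ = -0.1750
initial course = atan2(N, D) = 186.89°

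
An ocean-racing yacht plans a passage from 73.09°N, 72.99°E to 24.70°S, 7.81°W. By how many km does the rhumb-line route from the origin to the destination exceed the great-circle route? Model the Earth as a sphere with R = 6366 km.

342 km

Great circle: cos σ = sin φ₁ sin φ₂ + cos φ₁ cos φ₂ cos Δλ,  σ = 1.9364 rad → d_gc = 12327.4 km
Rhumb line: Δψ = -2.3513, q = Δφ/Δψ = 0.7259, d_rh = R√(Δφ²+q²Δλ²) = 12669.6 km
Excess = 12669.6 − 12327.4 = 342.2 ≈ 342 km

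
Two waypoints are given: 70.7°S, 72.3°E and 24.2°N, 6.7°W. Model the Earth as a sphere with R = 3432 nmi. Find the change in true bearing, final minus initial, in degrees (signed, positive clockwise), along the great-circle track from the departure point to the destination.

+51.4°

At departure: θ₁ = atan2(sin Δλ cos φ₂, cos φ₁ sin φ₂ − sin φ₁ cos φ₂ cos Δλ) = 288.51°
At arrival: θ₂ = atan2(sin Δλ cos φ₁, −cos φ₂ sin φ₁ + sin φ₂ cos φ₁ cos Δλ) = 339.90°
Δθ = θ₂ − θ₁ = +51.4°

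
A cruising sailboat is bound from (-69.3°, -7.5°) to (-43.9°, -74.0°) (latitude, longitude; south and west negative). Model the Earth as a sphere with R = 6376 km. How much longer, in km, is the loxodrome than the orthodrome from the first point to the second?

193 km

Great circle: cos σ = sin φ₁ sin φ₂ + cos φ₁ cos φ₂ cos Δλ,  σ = 0.7224 rad → d_gc = 4606.2 km
Rhumb line: Δψ = +0.8458, q = Δφ/Δψ = 0.5241, d_rh = R√(Δφ²+q²Δλ²) = 4799.4 km
Excess = 4799.4 − 4606.2 = 193.2 ≈ 193 km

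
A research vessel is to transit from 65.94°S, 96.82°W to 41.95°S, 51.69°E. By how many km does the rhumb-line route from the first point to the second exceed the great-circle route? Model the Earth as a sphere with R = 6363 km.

Great circle: cos σ = sin φ₁ sin φ₂ + cos φ₁ cos φ₂ cos Δλ,  σ = 1.2113 rad → d_gc = 7707.2 km
Rhumb line: Δψ = +0.7380, q = Δφ/Δψ = 0.5674, d_rh = R√(Δφ²+q²Δλ²) = 9729.3 km
Excess = 9729.3 − 7707.2 = 2022.1 ≈ 2022 km

2022 km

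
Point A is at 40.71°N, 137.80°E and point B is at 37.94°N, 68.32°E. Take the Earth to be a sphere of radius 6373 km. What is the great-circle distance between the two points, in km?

5825 km

cos σ = sin φ₁ sin φ₂ + cos φ₁ cos φ₂ cos Δλ
      = sin(40.71°)sin(37.94°) + cos(40.71°)cos(37.94°)cos(-69.48°) = 0.6106
σ = 52.369° → d = Rσ = 6373·0.91402 = 5825 km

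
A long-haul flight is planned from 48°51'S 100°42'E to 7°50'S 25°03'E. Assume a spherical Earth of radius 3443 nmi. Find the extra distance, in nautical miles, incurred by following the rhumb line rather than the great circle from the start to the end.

Great circle: cos σ = sin φ₁ sin φ₂ + cos φ₁ cos φ₂ cos Δλ,  σ = 1.3034 rad → d_gc = 4487.7 nmi
Rhumb line: Δψ = +0.8427, q = Δφ/Δψ = 0.8495, d_rh = R√(Δφ²+q²Δλ²) = 4581.4 nmi
Excess = 4581.4 − 4487.7 = 93.7 ≈ 94 nmi

94 nmi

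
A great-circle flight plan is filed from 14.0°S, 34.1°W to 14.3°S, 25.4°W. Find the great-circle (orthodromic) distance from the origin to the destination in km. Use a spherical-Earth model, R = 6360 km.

Haversine: a = sin²(Δφ/2)+cos φ₁ cos φ₂ sin²(Δλ/2) = 0.00542;  σ = 2·atan2(√a,√(1−a))
σ = 8.441° → d = Rσ = 6360·0.14732 = 937 km

937 km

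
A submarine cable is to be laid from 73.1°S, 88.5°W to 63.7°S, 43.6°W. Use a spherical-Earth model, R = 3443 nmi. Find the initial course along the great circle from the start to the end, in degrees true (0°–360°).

82.8°

N = sin Δλ·cos φ₂ = +0.3128;  D = cos φ₁ sin φ₂ − sin φ₁ cos φ₂ cos Δλ = +0.0397
initial course = atan2(N, D) = 82.77°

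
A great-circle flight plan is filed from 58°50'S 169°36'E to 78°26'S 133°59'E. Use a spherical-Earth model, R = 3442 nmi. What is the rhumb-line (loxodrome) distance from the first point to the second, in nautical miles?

1382 nmi

Δψ = ln[tan(π/4+φ₂/2)/tan(π/4+φ₁/2)] = -1.0129;  Δφ = -0.3421 rad,  Δλ = -0.6216 rad
q = Δφ/Δψ = 0.3377
d = R·√(Δφ² + q²Δλ²) = 3442·0.40137 = 1382 nmi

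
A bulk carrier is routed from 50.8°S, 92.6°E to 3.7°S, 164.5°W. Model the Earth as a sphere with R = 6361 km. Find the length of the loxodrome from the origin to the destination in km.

11021 km

Rhumb course C = atan2(Δλ, Δψ) with Δψ = ln[tan(π/4+φ₂/2)/tan(π/4+φ₁/2)] = +0.9680, Δλ = +1.7959 → C = 61.68°
d = R·|Δφ| / |cos C| = 6361·0.82205 / 0.47445 = 11021 km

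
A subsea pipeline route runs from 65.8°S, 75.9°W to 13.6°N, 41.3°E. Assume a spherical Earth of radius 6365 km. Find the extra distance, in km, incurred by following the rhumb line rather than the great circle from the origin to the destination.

Great circle: cos σ = sin φ₁ sin φ₂ + cos φ₁ cos φ₂ cos Δλ,  σ = 1.9786 rad → d_gc = 12593.8 km
Rhumb line: Δψ = +1.7796, q = Δφ/Δψ = 0.7787, d_rh = R√(Δφ²+q²Δλ²) = 13438.4 km
Excess = 13438.4 − 12593.8 = 844.6 ≈ 845 km

845 km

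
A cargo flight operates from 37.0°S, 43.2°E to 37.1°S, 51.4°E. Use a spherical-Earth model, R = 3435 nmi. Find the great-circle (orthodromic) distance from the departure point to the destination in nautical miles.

392 nmi

Haversine: a = sin²(Δφ/2)+cos φ₁ cos φ₂ sin²(Δλ/2) = 0.00326;  σ = 2·atan2(√a,√(1−a))
σ = 6.543° → d = Rσ = 3435·0.11420 = 392 nmi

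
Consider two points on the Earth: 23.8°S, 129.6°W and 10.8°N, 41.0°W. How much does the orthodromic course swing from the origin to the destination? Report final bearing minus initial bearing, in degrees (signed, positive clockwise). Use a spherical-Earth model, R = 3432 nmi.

Initial bearing θ₁ = atan2(sin Δλ cos φ₂, cos φ₁ sin φ₂ − sin φ₁ cos φ₂ cos Δλ) = 79.55°
Final bearing θ₂ = (initial bearing from the destination back to the start) + 180° = 66.35°
Δθ = θ₂ − θ₁ = -13.2°

-13.2°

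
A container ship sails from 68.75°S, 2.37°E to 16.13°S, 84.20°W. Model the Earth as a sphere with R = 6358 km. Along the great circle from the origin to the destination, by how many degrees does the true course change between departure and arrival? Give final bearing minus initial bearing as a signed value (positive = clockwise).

At departure: θ₁ = atan2(sin Δλ cos φ₂, cos φ₁ sin φ₂ − sin φ₁ cos φ₂ cos Δλ) = 267.19°
At arrival: θ₂ = atan2(sin Δλ cos φ₁, −cos φ₂ sin φ₁ + sin φ₂ cos φ₁ cos Δλ) = 337.86°
Δθ = θ₂ − θ₁ = +70.7°

+70.7°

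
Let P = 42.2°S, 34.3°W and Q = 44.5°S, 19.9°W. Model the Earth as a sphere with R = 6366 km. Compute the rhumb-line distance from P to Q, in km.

1191 km

Δψ = ln[tan(π/4+φ₂/2)/tan(π/4+φ₁/2)] = -0.0552;  Δφ = -0.0401 rad,  Δλ = +0.2513 rad
q = Δφ/Δψ = 0.7270
d = R·√(Δφ² + q²Δλ²) = 6366·0.18708 = 1191 km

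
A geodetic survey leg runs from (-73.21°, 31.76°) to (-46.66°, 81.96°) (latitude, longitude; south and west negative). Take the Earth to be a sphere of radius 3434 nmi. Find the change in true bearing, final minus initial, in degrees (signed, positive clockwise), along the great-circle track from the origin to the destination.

At departure: θ₁ = atan2(sin Δλ cos φ₂, cos φ₁ sin φ₂ − sin φ₁ cos φ₂ cos Δλ) = 68.24°
At arrival: θ₂ = atan2(sin Δλ cos φ₁, −cos φ₂ sin φ₁ + sin φ₂ cos φ₁ cos Δλ) = 23.01°
Δθ = θ₂ − θ₁ = -45.2°

-45.2°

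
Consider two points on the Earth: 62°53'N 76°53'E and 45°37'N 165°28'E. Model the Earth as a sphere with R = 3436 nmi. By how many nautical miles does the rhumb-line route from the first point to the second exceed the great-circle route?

224 nmi

Great circle: cos σ = sin φ₁ sin φ₂ + cos φ₁ cos φ₂ cos Δλ,  σ = 0.8711 rad → d_gc = 2993.0 nmi
Rhumb line: Δψ = -0.5256, q = Δφ/Δψ = 0.5733, d_rh = R√(Δφ²+q²Δλ²) = 3216.9 nmi
Excess = 3216.9 − 2993.0 = 223.9 ≈ 224 nmi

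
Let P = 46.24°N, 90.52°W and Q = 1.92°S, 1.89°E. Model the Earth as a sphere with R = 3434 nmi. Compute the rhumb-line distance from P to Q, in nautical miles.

Δψ = ln[tan(π/4+φ₂/2)/tan(π/4+φ₁/2)] = -0.9458;  Δφ = -0.8406 rad,  Δλ = +1.6129 rad
q = Δφ/Δψ = 0.8887
d = R·√(Δφ² + q²Δλ²) = 3434·1.66161 = 5706 nmi

5706 nmi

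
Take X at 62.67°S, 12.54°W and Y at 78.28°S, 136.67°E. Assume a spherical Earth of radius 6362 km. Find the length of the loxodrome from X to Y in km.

5514 km

Δψ = ln[tan(π/4+φ₂/2)/tan(π/4+φ₁/2)] = -0.8624;  Δφ = -0.2724 rad,  Δλ = +2.6042 rad
q = Δφ/Δψ = 0.3159
d = R·√(Δφ² + q²Δλ²) = 6362·0.86664 = 5514 km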